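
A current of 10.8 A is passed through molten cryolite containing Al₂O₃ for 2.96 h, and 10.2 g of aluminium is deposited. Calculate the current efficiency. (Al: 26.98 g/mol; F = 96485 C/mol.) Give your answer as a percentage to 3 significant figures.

Q = 10.8 × 10656 = 1.151×10^5 C
n(e⁻) = 1.151×10^5 / 96485 = 1.193 mol
Al³⁺ + 3e⁻ → Al, so theoretical n(Al) = 0.3977 mol → 10.73 g
Efficiency = 10.2 / 10.73 = 0.9506 = 95.1%

95.1%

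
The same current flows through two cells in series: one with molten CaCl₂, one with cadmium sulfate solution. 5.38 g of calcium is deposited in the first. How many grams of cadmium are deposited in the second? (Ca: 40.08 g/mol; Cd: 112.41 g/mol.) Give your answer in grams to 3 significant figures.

15.1 g

n(Ca) = 5.38 / 40.08 = 0.1342 mol
Ca²⁺ + 2e⁻ → Ca, so n(e⁻) = 2 × 0.1342 = 0.2684 mol
Same current for the same time ⇒ same n(e⁻) = 0.2684 mol in both cells.
Cd²⁺ + 2e⁻ → Cd, so n(Cd) = 0.2684 / 2 = 0.1342 mol
m(Cd) = 0.1342 × 112.41 = 15.1 g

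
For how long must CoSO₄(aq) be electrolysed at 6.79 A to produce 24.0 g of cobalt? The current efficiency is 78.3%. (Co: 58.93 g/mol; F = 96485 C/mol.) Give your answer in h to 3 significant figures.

4.11 h

n(Co) = 24.0 / 58.93 = 0.4073 mol
Co²⁺ + 2e⁻ → Co, so n(e⁻) = 2 × 0.4073 = 0.8146 mol
Q = 0.8146 × 96485 / 0.783 = 1.004×10^5 C
t = Q / I = 1.004×10^5 / 6.79 = 14790 s = 4.11 h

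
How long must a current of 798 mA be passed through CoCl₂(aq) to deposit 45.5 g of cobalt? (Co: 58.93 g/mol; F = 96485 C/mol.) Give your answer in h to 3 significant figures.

n(Co) = 45.5 / 58.93 = 0.7721 mol
Co²⁺ + 2e⁻ → Co, so n(e⁻) = 2 × 0.7721 = 1.544 mol
Q = 1.544 × 96485 = 1.490×10^5 C
t = Q / I = 1.490×10^5 / 0.798 = 1.867×10^5 s = 51.9 h

51.9 h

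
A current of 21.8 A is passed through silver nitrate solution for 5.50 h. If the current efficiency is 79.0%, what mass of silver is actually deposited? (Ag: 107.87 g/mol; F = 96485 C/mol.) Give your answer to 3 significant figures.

381 g

Q = 21.8 × 19800 = 4.316×10^5 C
n(e⁻) = 4.316×10^5 / 96485 = 4.473 mol
Ag⁺ + e⁻ → Ag, so theoretical m(Ag) = 4.473 × 107.87 = 482.5 g
Actual mass = 79.0% × 482.5 = 381 g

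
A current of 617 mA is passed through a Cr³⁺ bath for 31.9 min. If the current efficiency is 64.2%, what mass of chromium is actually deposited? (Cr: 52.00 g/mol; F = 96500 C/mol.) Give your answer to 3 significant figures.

Q = 0.617 × 1914 = 1181 C
n(e⁻) = 1181 / 96500 = 0.01224 mol
Cr³⁺ + 3e⁻ → Cr, so theoretical m(Cr) = 0.004080 × 52.00 = 0.2122 g
Actual mass = 64.2% × 0.2122 = 0.136 g

0.136 g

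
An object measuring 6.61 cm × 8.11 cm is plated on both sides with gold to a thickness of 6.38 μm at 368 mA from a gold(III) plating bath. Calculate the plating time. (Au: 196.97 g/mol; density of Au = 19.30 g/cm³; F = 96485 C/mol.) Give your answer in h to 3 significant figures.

Plated area = 2 × 6.61 × 8.11 = 107.2 cm²
Volume = 107.2 × 6.38×10⁻⁴ cm = 0.06839 cm³
m(Au) = 0.06839 × 19.30 = 1.320 g
n(Au) = 1.320 / 196.97 = 0.006702 mol; n(e⁻) = 3 × 0.006702 = 0.02011 mol
Q = 0.02011 × 96485 = 1940 C
t = 1940 / 0.368 = 5272 s = 1.46 h

1.46 h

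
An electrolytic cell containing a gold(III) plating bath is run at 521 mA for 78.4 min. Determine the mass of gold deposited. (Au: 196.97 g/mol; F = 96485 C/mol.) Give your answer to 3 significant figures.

1.67 g

Charge passed = 0.521 × 4704 = 2451 C
Moles of electrons = 2451 / 96485 = 0.02540 mol
Au³⁺ + 3e⁻ → Au, so n(Au) = 0.02540 / 3 = 0.008467 mol
m = 0.008467 × 196.97 = 1.67 g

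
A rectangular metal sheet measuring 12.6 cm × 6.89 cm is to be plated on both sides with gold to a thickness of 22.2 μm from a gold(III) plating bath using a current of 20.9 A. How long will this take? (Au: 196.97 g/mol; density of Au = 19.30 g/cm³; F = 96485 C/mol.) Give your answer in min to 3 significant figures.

Plated area = 2 × 12.6 × 6.89 = 173.6 cm²
Volume = 173.6 × 22.2×10⁻⁴ cm = 0.3854 cm³
m(Au) = 0.3854 × 19.30 = 7.438 g
n(Au) = 7.438 / 196.97 = 0.03776 mol; n(e⁻) = 3 × 0.03776 = 0.1133 mol
Q = 0.1133 × 96485 = 10930 C
t = 10930 / 20.9 = 523.0 s = 8.72 min

8.72 min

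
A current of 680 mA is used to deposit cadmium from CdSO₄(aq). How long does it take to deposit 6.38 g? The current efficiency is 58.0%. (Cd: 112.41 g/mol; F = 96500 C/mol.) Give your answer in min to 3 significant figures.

463 min

n(Cd) = 6.38 / 112.41 = 0.05676 mol
Cd²⁺ + 2e⁻ → Cd, so n(e⁻) = 2 × 0.05676 = 0.1135 mol
Q = 0.1135 × 96500 / 0.580 = 18880 C
t = Q / I = 18880 / 0.680 = 27760 s = 463 min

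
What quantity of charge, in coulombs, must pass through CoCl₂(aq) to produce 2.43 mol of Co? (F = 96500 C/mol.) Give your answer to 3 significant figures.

4.69×10^5 C

Co²⁺ + 2e⁻ → Co, so n(e⁻) = 2 × 2.43 = 4.860 mol
Q = 4.860 × 96500 = 4.690×10^5 C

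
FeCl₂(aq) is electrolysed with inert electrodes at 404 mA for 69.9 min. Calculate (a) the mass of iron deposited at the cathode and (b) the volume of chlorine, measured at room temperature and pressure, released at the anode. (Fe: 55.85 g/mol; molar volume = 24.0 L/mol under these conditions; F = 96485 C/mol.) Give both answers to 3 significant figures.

Q = 0.404 × 4194 = 1694 C; n(e⁻) = 1694 / 96485 = 0.01756 mol
Cathode: Fe²⁺ + 2e⁻ → Fe → n(Fe) = 0.01756/2 = 0.008780 mol → 0.490 g
Anode: 2Cl⁻ → Cl₂ + 2e⁻ → n(Cl₂) = 0.01756/2 = 0.008780 mol → 0.211 L

0.490 g Fe; 0.211 L Cl₂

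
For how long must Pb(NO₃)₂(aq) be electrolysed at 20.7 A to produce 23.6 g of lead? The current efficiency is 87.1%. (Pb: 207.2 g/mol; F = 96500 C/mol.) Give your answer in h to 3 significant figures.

0.339 h

n(Pb) = 23.6 / 207.2 = 0.1139 mol
Pb²⁺ + 2e⁻ → Pb, so n(e⁻) = 2 × 0.1139 = 0.2278 mol
Q = 0.2278 × 96500 / 0.871 = 25240 C
t = Q / I = 25240 / 20.7 = 1219 s = 0.339 h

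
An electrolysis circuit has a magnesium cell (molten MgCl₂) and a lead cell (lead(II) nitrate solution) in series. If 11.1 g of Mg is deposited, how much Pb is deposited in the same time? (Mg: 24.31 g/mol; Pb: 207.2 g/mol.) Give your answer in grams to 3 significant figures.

94.6 g

n(Mg) = 11.1 / 24.31 = 0.4566 mol
Mg²⁺ + 2e⁻ → Mg, so n(e⁻) = 2 × 0.4566 = 0.9132 mol
The cells are in series, so the same charge (and hence the same n(e⁻) = 0.9132 mol) passes through both.
Pb²⁺ + 2e⁻ → Pb, so n(Pb) = 0.9132 / 2 = 0.4566 mol
m(Pb) = 0.4566 × 207.2 = 94.6 g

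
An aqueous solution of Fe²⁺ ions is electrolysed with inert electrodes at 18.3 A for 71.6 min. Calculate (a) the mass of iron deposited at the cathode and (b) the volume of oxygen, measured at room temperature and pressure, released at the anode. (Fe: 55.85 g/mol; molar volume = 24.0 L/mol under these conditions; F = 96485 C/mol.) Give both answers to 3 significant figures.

Q = 18.3 × 4296 = 78620 C; n(e⁻) = 78620 / 96485 = 0.8148 mol
Cathode: Fe²⁺ + 2e⁻ → Fe → n(Fe) = 0.8148/2 = 0.4074 mol → 22.8 g
Anode: 2H₂O → O₂ + 4H⁺ + 4e⁻ → n(O₂) = 0.8148/4 = 0.2037 mol → 4.89 L

22.8 g Fe; 4.89 L O₂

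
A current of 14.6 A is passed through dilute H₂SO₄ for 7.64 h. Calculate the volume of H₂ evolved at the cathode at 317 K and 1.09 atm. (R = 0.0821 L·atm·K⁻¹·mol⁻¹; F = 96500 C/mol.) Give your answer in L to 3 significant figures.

49.7 L

Q = It = 14.6 × 27504 = 4.016×10^5 C
Moles of electrons = 4.016×10^5 / 96500 = 4.162 mol
2H⁺ + 2e⁻ → H₂, so n(H₂) = 4.162 / 2 = 2.081 mol
V = nRT/P = 2.081 × 0.0821 × 317 / 1.09 = 49.69 L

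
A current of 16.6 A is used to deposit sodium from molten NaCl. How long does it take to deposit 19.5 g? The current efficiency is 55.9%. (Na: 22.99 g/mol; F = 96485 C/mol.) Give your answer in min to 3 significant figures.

147 min

n(Na) = 19.5 / 22.99 = 0.8482 mol
Na⁺ + e⁻ → Na, so n(e⁻) = 0.8482 mol
Q = 0.8482 × 96485 / 0.559 = 1.464×10^5 C
t = Q / I = 1.464×10^5 / 16.6 = 8819 s = 147 min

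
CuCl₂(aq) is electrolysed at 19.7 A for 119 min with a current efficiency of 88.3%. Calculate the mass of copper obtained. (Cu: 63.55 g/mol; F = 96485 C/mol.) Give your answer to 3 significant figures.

40.9 g

Q = 19.7 × 7140 = 1.407×10^5 C
n(e⁻) = 1.407×10^5 / 96485 = 1.458 mol
Cu²⁺ + 2e⁻ → Cu, so theoretical m(Cu) = 0.7290 × 63.55 = 46.33 g
Actual mass = 88.3% × 46.33 = 40.9 g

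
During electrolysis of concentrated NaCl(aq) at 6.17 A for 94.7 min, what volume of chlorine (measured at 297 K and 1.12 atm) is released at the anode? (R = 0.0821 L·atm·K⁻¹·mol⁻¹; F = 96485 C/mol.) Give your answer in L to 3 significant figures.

3.96 L

Q = It = 6.17 × 5682 = 35060 C
n(e⁻) = 35060 / 96485 = 0.3634 mol
2Cl⁻ → Cl₂ + 2e⁻, so n(Cl₂) = 0.3634 / 2 = 0.1817 mol
V = nRT/P = 0.1817 × 0.0821 × 297 / 1.12 = 3.956 L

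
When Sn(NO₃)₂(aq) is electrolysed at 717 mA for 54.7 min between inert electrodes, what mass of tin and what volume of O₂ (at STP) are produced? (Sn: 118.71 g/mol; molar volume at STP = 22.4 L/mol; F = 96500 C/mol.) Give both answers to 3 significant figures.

1.45 g Sn; 0.137 L O₂

Q = 0.717 × 3282 = 2353 C; n(e⁻) = 2353 / 96500 = 0.02438 mol
Cathode: Sn²⁺ + 2e⁻ → Sn → n(Sn) = 0.02438/2 = 0.01219 mol → 1.45 g
Anode: 2H₂O → O₂ + 4H⁺ + 4e⁻ → n(O₂) = 0.02438/4 = 0.006095 mol → 0.137 L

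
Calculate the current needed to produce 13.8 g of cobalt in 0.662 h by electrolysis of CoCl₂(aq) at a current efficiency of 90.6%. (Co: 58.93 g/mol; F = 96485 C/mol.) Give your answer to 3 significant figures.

20.9 A

n(Co) = 13.8 / 58.93 = 0.2342 mol
Co²⁺ + 2e⁻ → Co, so n(e⁻) = 2 × 0.2342 = 0.4684 mol
Q = 0.4684 × 96485 / 0.906 = 49880 C
I = Q / t = 49880 / 2383.2 s = 20.9 A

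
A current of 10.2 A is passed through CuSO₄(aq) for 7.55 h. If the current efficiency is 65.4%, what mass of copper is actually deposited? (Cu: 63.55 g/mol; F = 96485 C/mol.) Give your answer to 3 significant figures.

Q = 10.2 × 27180 = 2.772×10^5 C
n(e⁻) = 2.772×10^5 / 96485 = 2.873 mol
Cu²⁺ + 2e⁻ → Cu, so theoretical m(Cu) = 1.437 × 63.55 = 91.32 g
Actual mass = 65.4% × 91.32 = 59.7 g

59.7 g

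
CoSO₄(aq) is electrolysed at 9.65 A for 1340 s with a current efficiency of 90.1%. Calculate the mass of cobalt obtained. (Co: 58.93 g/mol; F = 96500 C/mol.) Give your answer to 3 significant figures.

3.56 g

Q = 9.65 × 1340 = 12930 C
n(e⁻) = 12930 / 96500 = 0.1340 mol
Co²⁺ + 2e⁻ → Co, so theoretical m(Co) = 0.06700 × 58.93 = 3.948 g
Actual mass = 90.1% × 3.948 = 3.56 g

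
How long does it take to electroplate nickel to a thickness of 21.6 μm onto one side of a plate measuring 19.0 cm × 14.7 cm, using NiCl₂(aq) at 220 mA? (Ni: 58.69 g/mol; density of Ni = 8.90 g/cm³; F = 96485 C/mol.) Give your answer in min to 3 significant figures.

1340 min

Plated area = 19.0 × 14.7 = 279.3 cm²
Volume = 279.3 × 21.6×10⁻⁴ cm = 0.6033 cm³
m(Ni) = 0.6033 × 8.90 = 5.369 g
n(Ni) = 5.369 / 58.69 = 0.09148 mol; n(e⁻) = 2 × 0.09148 = 0.1830 mol
Q = 0.1830 × 96485 = 17660 C
t = 17660 / 0.220 = 80270 s = 1340 min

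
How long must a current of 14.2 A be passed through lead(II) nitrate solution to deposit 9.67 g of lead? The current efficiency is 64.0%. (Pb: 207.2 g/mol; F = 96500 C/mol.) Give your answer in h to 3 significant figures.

0.275 h

n(Pb) = 9.67 / 207.2 = 0.04667 mol
Pb²⁺ + 2e⁻ → Pb, so n(e⁻) = 2 × 0.04667 = 0.09334 mol
Q = 0.09334 × 96500 / 0.640 = 14070 C
t = Q / I = 14070 / 14.2 = 990.8 s = 0.275 h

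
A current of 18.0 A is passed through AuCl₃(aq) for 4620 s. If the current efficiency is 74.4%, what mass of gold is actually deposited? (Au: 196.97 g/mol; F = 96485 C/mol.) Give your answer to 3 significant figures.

42.1 g

Q = 18.0 × 4620 = 83160 C
n(e⁻) = 83160 / 96485 = 0.8619 mol
Au³⁺ + 3e⁻ → Au, so theoretical m(Au) = 0.2873 × 196.97 = 56.59 g
Actual mass = 74.4% × 56.59 = 42.1 g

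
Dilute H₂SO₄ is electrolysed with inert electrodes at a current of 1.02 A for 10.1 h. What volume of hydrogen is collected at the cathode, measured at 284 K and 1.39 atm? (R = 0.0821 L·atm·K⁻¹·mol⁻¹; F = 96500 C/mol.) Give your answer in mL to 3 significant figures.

3220 mL

Q = 1.02 A × 36360 s = 37090 C
n(e⁻) = Q/F = 37090/96500 = 0.3844 mol
2H⁺ + 2e⁻ → H₂, so n(H₂) = 0.3844 / 2 = 0.1922 mol
V = nRT/P = 0.1922 × 0.0821 × 284 / 1.39 = 3.224 L
= 3220 mL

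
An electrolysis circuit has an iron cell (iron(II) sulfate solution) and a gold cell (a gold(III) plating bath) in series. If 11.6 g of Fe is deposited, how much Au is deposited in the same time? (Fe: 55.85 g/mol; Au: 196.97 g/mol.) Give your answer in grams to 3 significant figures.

27.3 g

n(Fe) = 11.6 / 55.85 = 0.2077 mol
Fe²⁺ + 2e⁻ → Fe, so n(e⁻) = 2 × 0.2077 = 0.4154 mol
In series, the same 0.4154 mol of electrons flows through the second cell.
Au³⁺ + 3e⁻ → Au, so n(Au) = 0.4154 / 3 = 0.1385 mol
m(Au) = 0.1385 × 196.97 = 27.3 g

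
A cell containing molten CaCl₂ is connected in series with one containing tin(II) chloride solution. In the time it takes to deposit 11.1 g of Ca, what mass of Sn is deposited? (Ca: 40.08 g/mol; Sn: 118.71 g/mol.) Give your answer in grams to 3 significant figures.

n(Ca) = 11.1 / 40.08 = 0.2769 mol
Ca²⁺ + 2e⁻ → Ca, so n(e⁻) = 2 × 0.2769 = 0.5538 mol
Same current for the same time ⇒ same n(e⁻) = 0.5538 mol in both cells.
Sn²⁺ + 2e⁻ → Sn, so n(Sn) = 0.5538 / 2 = 0.2769 mol
m(Sn) = 0.2769 × 118.71 = 32.9 g

32.9 g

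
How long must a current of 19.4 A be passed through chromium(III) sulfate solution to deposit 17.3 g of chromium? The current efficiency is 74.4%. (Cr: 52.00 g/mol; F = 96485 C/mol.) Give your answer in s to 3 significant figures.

6670 s

n(Cr) = 17.3 / 52.00 = 0.3327 mol
Cr³⁺ + 3e⁻ → Cr, so n(e⁻) = 3 × 0.3327 = 0.9981 mol
Q = 0.9981 × 96485 / 0.744 = 1.294×10^5 C
t = Q / I = 1.294×10^5 / 19.4 = 6670 s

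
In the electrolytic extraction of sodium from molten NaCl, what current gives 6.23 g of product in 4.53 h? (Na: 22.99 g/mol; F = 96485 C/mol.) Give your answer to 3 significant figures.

n(Na) = 6.23 / 22.99 = 0.2710 mol
Na⁺ + e⁻ → Na, so n(e⁻) = 0.2710 mol
Q = 0.2710 × 96485 = 26150 C
I = Q / t = 26150 / 16308 s = 1.60 A

1.60 A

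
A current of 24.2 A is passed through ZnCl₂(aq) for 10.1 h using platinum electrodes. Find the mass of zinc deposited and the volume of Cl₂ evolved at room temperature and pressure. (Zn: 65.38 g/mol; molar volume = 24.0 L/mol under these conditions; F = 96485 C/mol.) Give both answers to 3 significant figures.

298 g Zn; 109 L Cl₂

Q = 24.2 × 36360 = 8.799×10^5 C; n(e⁻) = 8.799×10^5 / 96485 = 9.120 mol
Cathode: Zn²⁺ + 2e⁻ → Zn → n(Zn) = 9.120/2 = 4.560 mol → 298 g
Anode: 2Cl⁻ → Cl₂ + 2e⁻ → n(Cl₂) = 9.120/2 = 4.560 mol → 109 L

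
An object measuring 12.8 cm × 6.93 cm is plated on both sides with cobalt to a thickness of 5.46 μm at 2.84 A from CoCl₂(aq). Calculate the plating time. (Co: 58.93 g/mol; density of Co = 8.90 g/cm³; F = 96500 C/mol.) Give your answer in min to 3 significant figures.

16.6 min

Plated area = 2 × 12.8 × 6.93 = 177.4 cm²
Volume = 177.4 × 5.46×10⁻⁴ cm = 0.09686 cm³
m(Co) = 0.09686 × 8.90 = 0.8621 g
n(Co) = 0.8621 / 58.93 = 0.01463 mol; n(e⁻) = 2 × 0.01463 = 0.02926 mol
Q = 0.02926 × 96500 = 2824 C
t = 2824 / 2.84 = 994.4 s = 16.6 min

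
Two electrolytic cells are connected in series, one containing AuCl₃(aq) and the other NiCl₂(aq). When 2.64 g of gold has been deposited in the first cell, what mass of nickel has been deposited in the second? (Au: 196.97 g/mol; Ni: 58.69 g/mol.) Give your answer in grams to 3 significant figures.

n(Au) = 2.64 / 196.97 = 0.01340 mol
Au³⁺ + 3e⁻ → Au, so n(e⁻) = 3 × 0.01340 = 0.04020 mol
The cells are in series, so the same charge (and hence the same n(e⁻) = 0.04020 mol) passes through both.
Ni²⁺ + 2e⁻ → Ni, so n(Ni) = 0.04020 / 2 = 0.02010 mol
m(Ni) = 0.02010 × 58.69 = 1.18 g

1.18 g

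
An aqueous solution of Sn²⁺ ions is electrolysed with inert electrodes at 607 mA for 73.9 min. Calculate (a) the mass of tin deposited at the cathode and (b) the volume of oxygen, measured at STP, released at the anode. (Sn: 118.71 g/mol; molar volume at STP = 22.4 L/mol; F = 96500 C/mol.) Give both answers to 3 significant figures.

Q = 0.607 × 4434 = 2691 C; n(e⁻) = 2691 / 96500 = 0.02789 mol
Cathode: Sn²⁺ + 2e⁻ → Sn → n(Sn) = 0.02789/2 = 0.01395 mol → 1.66 g
Anode: 2H₂O → O₂ + 4H⁺ + 4e⁻ → n(O₂) = 0.02789/4 = 0.006973 mol → 0.156 L

1.66 g Sn; 0.156 L O₂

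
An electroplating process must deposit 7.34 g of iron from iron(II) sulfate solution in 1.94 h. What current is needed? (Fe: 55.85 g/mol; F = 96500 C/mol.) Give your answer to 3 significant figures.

n(Fe) = 7.34 / 55.85 = 0.1314 mol
Fe²⁺ + 2e⁻ → Fe, so n(e⁻) = 2 × 0.1314 = 0.2628 mol
Q = 0.2628 × 96500 = 25360 C
I = Q / t = 25360 / 6984 s = 3.63 A

3.63 A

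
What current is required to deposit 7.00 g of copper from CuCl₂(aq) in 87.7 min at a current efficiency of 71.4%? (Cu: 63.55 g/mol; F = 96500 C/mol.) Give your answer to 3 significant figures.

n(Cu) = 7.00 / 63.55 = 0.1101 mol
Cu²⁺ + 2e⁻ → Cu, so n(e⁻) = 2 × 0.1101 = 0.2202 mol
Q = 0.2202 × 96500 / 0.714 = 29760 C
I = Q / t = 29760 / 5262 s = 5.66 A

5.66 A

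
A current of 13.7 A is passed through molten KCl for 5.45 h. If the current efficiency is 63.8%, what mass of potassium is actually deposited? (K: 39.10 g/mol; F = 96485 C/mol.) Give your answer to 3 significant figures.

Q = 13.7 × 19620 = 2.688×10^5 C
n(e⁻) = 2.688×10^5 / 96485 = 2.786 mol
K⁺ + e⁻ → K, so theoretical m(K) = 2.786 × 39.10 = 108.9 g
Actual mass = 63.8% × 108.9 = 69.5 g

69.5 g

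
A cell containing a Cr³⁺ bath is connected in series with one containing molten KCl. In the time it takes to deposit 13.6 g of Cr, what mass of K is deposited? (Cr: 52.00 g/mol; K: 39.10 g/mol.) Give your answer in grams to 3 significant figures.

30.7 g

n(Cr) = 13.6 / 52.00 = 0.2615 mol
Cr³⁺ + 3e⁻ → Cr, so n(e⁻) = 3 × 0.2615 = 0.7845 mol
In series, the same 0.7845 mol of electrons flows through the second cell.
K⁺ + e⁻ → K, so n(K) = 0.7845 mol
m(K) = 0.7845 × 39.10 = 30.7 g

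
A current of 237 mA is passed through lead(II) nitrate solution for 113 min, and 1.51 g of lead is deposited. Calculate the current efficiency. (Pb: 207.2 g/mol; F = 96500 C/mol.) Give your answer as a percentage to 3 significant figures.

87.5%

Q = 0.237 × 6780 = 1607 C
n(e⁻) = 1607 / 96500 = 0.01665 mol
Pb²⁺ + 2e⁻ → Pb, so theoretical n(Pb) = 0.008325 mol → 1.725 g
Efficiency = 1.51 / 1.725 = 0.8754 = 87.5%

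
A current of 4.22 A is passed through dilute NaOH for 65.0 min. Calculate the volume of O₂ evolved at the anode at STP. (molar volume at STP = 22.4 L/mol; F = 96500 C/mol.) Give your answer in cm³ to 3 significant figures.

Charge passed = 4.22 × 3900 = 16460 C
n(e⁻) = 16460 / 96500 = 0.1706 mol
2H₂O → O₂ + 4H⁺ + 4e⁻, so n(O₂) = 0.1706 / 4 = 0.04265 mol
V = 0.04265 × 22.4 = 0.9554 L
= 955 cm³

955 cm³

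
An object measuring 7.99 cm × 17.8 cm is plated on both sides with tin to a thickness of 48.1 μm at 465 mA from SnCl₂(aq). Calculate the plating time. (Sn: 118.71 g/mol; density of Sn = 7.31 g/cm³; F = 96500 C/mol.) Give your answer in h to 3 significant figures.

9.71 h

Plated area = 2 × 7.99 × 17.8 = 284.4 cm²
Volume = 284.4 × 48.1×10⁻⁴ cm = 1.368 cm³
m(Sn) = 1.368 × 7.31 = 10.00 g
n(Sn) = 10.00 / 118.71 = 0.08424 mol; n(e⁻) = 2 × 0.08424 = 0.1685 mol
Q = 0.1685 × 96500 = 16260 C
t = 16260 / 0.465 = 34970 s = 9.71 h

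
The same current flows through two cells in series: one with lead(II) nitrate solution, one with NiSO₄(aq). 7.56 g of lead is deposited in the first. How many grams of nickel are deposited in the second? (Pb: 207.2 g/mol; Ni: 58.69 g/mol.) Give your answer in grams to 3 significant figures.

n(Pb) = 7.56 / 207.2 = 0.03649 mol
Pb²⁺ + 2e⁻ → Pb, so n(e⁻) = 2 × 0.03649 = 0.07298 mol
The cells are in series, so the same charge (and hence the same n(e⁻) = 0.07298 mol) passes through both.
Ni²⁺ + 2e⁻ → Ni, so n(Ni) = 0.07298 / 2 = 0.03649 mol
m(Ni) = 0.03649 × 58.69 = 2.14 g

2.14 g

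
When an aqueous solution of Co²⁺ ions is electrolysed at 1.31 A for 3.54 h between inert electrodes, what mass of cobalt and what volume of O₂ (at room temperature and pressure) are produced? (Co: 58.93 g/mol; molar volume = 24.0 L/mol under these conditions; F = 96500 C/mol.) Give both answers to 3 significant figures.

5.10 g Co; 1.04 L O₂

Q = 1.31 × 12744 = 16690 C; n(e⁻) = 16690 / 96500 = 0.1730 mol
Cathode: Co²⁺ + 2e⁻ → Co → n(Co) = 0.1730/2 = 0.08650 mol → 5.10 g
Anode: 2H₂O → O₂ + 4H⁺ + 4e⁻ → n(O₂) = 0.1730/4 = 0.04325 mol → 1.04 L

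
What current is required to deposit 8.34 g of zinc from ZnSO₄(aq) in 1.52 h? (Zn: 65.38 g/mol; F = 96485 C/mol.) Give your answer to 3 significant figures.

n(Zn) = 8.34 / 65.38 = 0.1276 mol
Zn²⁺ + 2e⁻ → Zn, so n(e⁻) = 2 × 0.1276 = 0.2552 mol
Q = 0.2552 × 96485 = 24620 C
I = Q / t = 24620 / 5472 s = 4.50 A

4.50 A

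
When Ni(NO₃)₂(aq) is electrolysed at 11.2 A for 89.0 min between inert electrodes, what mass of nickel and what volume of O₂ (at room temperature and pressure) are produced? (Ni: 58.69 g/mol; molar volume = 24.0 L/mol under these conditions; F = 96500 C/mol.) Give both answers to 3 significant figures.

18.2 g Ni; 3.72 L O₂

Q = 11.2 × 5340 = 59810 C; n(e⁻) = 59810 / 96500 = 0.6198 mol
Cathode: Ni²⁺ + 2e⁻ → Ni → n(Ni) = 0.6198/2 = 0.3099 mol → 18.2 g
Anode: 2H₂O → O₂ + 4H⁺ + 4e⁻ → n(O₂) = 0.6198/4 = 0.1550 mol → 3.72 L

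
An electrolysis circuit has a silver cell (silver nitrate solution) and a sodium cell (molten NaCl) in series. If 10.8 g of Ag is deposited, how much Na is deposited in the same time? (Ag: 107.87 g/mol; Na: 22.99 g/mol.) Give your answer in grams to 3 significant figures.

2.30 g

n(Ag) = 10.8 / 107.87 = 0.1001 mol
Ag⁺ + e⁻ → Ag, so n(e⁻) = 0.1001 mol
In series, the same 0.1001 mol of electrons flows through the second cell.
Na⁺ + e⁻ → Na, so n(Na) = 0.1001 mol
m(Na) = 0.1001 × 22.99 = 2.30 g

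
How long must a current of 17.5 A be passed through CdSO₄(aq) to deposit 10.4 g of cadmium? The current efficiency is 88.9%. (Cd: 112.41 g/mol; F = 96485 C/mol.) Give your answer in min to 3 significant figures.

n(Cd) = 10.4 / 112.41 = 0.09252 mol
Cd²⁺ + 2e⁻ → Cd, so n(e⁻) = 2 × 0.09252 = 0.1850 mol
Q = 0.1850 × 96485 / 0.889 = 20080 C
t = Q / I = 20080 / 17.5 = 1147 s = 19.1 min

19.1 min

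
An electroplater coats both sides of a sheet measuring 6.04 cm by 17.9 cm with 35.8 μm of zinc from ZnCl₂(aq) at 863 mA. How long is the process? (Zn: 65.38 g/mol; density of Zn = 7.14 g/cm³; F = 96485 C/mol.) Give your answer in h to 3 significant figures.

Plated area = 2 × 6.04 × 17.9 = 216.2 cm²
Volume = 216.2 × 35.8×10⁻⁴ cm = 0.7740 cm³
m(Zn) = 0.7740 × 7.14 = 5.526 g
n(Zn) = 5.526 / 65.38 = 0.08452 mol; n(e⁻) = 2 × 0.08452 = 0.1690 mol
Q = 0.1690 × 96485 = 16310 C
t = 16310 / 0.863 = 18900 s = 5.25 h

5.25 h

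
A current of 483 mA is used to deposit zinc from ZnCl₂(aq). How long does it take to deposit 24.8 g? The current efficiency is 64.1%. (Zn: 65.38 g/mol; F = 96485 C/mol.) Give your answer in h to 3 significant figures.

n(Zn) = 24.8 / 65.38 = 0.3793 mol
Zn²⁺ + 2e⁻ → Zn, so n(e⁻) = 2 × 0.3793 = 0.7586 mol
Q = 0.7586 × 96485 / 0.641 = 1.142×10^5 C
t = Q / I = 1.142×10^5 / 0.483 = 2.364×10^5 s = 65.7 h

65.7 h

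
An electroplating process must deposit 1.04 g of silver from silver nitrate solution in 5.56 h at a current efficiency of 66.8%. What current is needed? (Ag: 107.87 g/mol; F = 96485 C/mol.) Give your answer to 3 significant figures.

0.0696 A

n(Ag) = 1.04 / 107.87 = 0.009641 mol
Ag⁺ + e⁻ → Ag, so n(e⁻) = 0.009641 mol
Q = 0.009641 × 96485 / 0.668 = 1393 C
I = Q / t = 1393 / 20016 s = 0.0696 A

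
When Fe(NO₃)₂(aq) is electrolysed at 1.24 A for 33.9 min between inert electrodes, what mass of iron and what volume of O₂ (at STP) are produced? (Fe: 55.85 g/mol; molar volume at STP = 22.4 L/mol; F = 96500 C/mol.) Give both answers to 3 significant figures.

Q = 1.24 × 2034 = 2522 C; n(e⁻) = 2522 / 96500 = 0.02613 mol
Cathode: Fe²⁺ + 2e⁻ → Fe → n(Fe) = 0.02613/2 = 0.01307 mol → 0.730 g
Anode: 2H₂O → O₂ + 4H⁺ + 4e⁻ → n(O₂) = 0.02613/4 = 0.006533 mol → 0.146 L

0.730 g Fe; 0.146 L O₂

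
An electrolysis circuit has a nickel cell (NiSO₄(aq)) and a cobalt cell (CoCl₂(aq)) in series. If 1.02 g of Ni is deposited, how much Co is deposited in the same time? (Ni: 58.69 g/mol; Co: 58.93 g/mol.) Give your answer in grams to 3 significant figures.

1.02 g

n(Ni) = 1.02 / 58.69 = 0.01738 mol
Ni²⁺ + 2e⁻ → Ni, so n(e⁻) = 2 × 0.01738 = 0.03476 mol
Same current for the same time ⇒ same n(e⁻) = 0.03476 mol in both cells.
Co²⁺ + 2e⁻ → Co, so n(Co) = 0.03476 / 2 = 0.01738 mol
m(Co) = 0.01738 × 58.93 = 1.02 g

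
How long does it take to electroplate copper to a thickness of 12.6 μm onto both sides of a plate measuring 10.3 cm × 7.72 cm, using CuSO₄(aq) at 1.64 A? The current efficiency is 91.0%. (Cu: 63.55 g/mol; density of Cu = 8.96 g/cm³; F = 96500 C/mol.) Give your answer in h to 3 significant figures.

Plated area = 2 × 10.3 × 7.72 = 159.0 cm²
Volume = 159.0 × 12.6×10⁻⁴ cm = 0.2003 cm³
m(Cu) = 0.2003 × 8.96 = 1.795 g
n(Cu) = 1.795 / 63.55 = 0.02825 mol; n(e⁻) = 2 × 0.02825 = 0.05650 mol
Q = 0.05650 × 96500 / 0.910 = 5991 C
t = 5991 / 1.64 = 3653 s = 1.01 h

1.01 h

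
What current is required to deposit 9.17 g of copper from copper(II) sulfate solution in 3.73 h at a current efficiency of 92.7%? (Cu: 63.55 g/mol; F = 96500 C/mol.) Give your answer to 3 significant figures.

n(Cu) = 9.17 / 63.55 = 0.1443 mol
Cu²⁺ + 2e⁻ → Cu, so n(e⁻) = 2 × 0.1443 = 0.2886 mol
Q = 0.2886 × 96500 / 0.927 = 30040 C
I = Q / t = 30040 / 13428 s = 2.24 A

2.24 A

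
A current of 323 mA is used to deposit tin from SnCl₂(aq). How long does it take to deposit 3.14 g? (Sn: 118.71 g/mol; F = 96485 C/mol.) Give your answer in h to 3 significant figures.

4.39 h

n(Sn) = 3.14 / 118.71 = 0.02645 mol
Sn²⁺ + 2e⁻ → Sn, so n(e⁻) = 2 × 0.02645 = 0.05290 mol
Q = 0.05290 × 96485 = 5104 C
t = Q / I = 5104 / 0.323 = 15800 s = 4.39 h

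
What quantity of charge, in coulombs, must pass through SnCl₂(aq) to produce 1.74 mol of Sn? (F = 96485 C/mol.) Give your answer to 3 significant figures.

3.36×10^5 C

Sn²⁺ + 2e⁻ → Sn, so n(e⁻) = 2 × 1.74 = 3.480 mol
Q = 3.480 × 96485 = 3.358×10^5 C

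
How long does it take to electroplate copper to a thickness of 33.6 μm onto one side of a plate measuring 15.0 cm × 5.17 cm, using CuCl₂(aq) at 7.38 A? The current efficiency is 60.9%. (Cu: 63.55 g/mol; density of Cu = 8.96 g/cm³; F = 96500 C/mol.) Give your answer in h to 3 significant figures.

Plated area = 15.0 × 5.17 = 77.55 cm²
Volume = 77.55 × 33.6×10⁻⁴ cm = 0.2606 cm³
m(Cu) = 0.2606 × 8.96 = 2.335 g
n(Cu) = 2.335 / 63.55 = 0.03674 mol; n(e⁻) = 2 × 0.03674 = 0.07348 mol
Q = 0.07348 × 96500 / 0.609 = 11640 C
t = 11640 / 7.38 = 1577 s = 0.438 h

0.438 h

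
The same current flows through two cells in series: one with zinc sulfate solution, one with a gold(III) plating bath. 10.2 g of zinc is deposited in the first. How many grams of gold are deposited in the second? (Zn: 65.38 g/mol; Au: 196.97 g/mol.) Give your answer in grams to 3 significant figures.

20.5 g

n(Zn) = 10.2 / 65.38 = 0.1560 mol
Zn²⁺ + 2e⁻ → Zn, so n(e⁻) = 2 × 0.1560 = 0.3120 mol
Same current for the same time ⇒ same n(e⁻) = 0.3120 mol in both cells.
Au³⁺ + 3e⁻ → Au, so n(Au) = 0.3120 / 3 = 0.1040 mol
m(Au) = 0.1040 × 196.97 = 20.5 g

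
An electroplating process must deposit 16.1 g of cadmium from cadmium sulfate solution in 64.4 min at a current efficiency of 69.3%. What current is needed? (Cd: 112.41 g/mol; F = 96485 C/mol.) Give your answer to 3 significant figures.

10.3 A

n(Cd) = 16.1 / 112.41 = 0.1432 mol
Cd²⁺ + 2e⁻ → Cd, so n(e⁻) = 2 × 0.1432 = 0.2864 mol
Q = 0.2864 × 96485 / 0.693 = 39870 C
I = Q / t = 39870 / 3864 s = 10.3 A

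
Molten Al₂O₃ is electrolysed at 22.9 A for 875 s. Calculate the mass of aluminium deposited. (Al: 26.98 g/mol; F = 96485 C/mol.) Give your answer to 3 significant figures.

1.87 g

Q = 22.9 A × 875 s = 20040 C
n(e⁻) = Q/F = 20040/96485 = 0.2077 mol
Al³⁺ + 3e⁻ → Al, so n(Al) = 0.2077 / 3 = 0.06923 mol
m = 0.06923 × 26.98 = 1.87 g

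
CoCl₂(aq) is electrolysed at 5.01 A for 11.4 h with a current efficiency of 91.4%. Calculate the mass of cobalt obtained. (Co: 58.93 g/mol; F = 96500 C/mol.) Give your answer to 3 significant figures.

57.4 g

Q = 5.01 × 41040 = 2.056×10^5 C
n(e⁻) = 2.056×10^5 / 96500 = 2.131 mol
Co²⁺ + 2e⁻ → Co, so theoretical m(Co) = 1.066 × 58.93 = 62.82 g
Actual mass = 91.4% × 62.82 = 57.4 g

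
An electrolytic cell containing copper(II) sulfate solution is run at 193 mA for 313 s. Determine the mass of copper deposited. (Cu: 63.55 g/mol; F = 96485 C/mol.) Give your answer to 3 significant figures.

0.0199 g

Charge passed = 0.193 × 313 = 60.41 C
n(e⁻) = Q/F = 60.41/96485 = 6.261×10^-4 mol
Cu²⁺ + 2e⁻ → Cu, so n(Cu) = 6.261×10^-4 / 2 = 3.131×10^-4 mol
m = 3.131×10^-4 × 63.55 = 0.0199 g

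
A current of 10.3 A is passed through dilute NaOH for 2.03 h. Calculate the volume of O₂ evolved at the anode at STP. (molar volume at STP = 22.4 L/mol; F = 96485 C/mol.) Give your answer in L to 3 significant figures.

Charge passed = 10.3 × 7308 = 75270 C
n(e⁻) = 75270 / 96485 = 0.7801 mol
2H₂O → O₂ + 4H⁺ + 4e⁻, so n(O₂) = 0.7801 / 4 = 0.1950 mol
V = 0.1950 × 22.4 = 4.368 L

4.37 L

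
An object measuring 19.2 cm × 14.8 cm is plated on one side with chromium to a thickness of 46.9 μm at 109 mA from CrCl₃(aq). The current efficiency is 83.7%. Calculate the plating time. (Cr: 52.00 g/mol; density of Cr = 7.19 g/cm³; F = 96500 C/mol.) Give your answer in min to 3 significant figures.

9750 min

Plated area = 19.2 × 14.8 = 284.2 cm²
Volume = 284.2 × 46.9×10⁻⁴ cm = 1.333 cm³
m(Cr) = 1.333 × 7.19 = 9.584 g
n(Cr) = 9.584 / 52.00 = 0.1843 mol; n(e⁻) = 3 × 0.1843 = 0.5529 mol
Q = 0.5529 × 96500 / 0.837 = 63750 C
t = 63750 / 0.109 = 5.849×10^5 s = 9750 min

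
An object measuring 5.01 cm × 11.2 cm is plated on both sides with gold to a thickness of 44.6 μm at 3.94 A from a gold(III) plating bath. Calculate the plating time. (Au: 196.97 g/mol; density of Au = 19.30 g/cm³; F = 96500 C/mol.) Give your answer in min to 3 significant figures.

60.1 min

Plated area = 2 × 5.01 × 11.2 = 112.2 cm²
Volume = 112.2 × 44.6×10⁻⁴ cm = 0.5004 cm³
m(Au) = 0.5004 × 19.30 = 9.658 g
n(Au) = 9.658 / 196.97 = 0.04903 mol; n(e⁻) = 3 × 0.04903 = 0.1471 mol
Q = 0.1471 × 96500 = 14200 C
t = 14200 / 3.94 = 3604 s = 60.1 min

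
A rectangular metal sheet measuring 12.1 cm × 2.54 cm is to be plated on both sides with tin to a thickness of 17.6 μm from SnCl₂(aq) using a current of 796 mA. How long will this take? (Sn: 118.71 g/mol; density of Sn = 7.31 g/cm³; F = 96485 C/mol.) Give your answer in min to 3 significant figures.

26.9 min

Plated area = 2 × 12.1 × 2.54 = 61.47 cm²
Volume = 61.47 × 17.6×10⁻⁴ cm = 0.1082 cm³
m(Sn) = 0.1082 × 7.31 = 0.7909 g
n(Sn) = 0.7909 / 118.71 = 0.006662 mol; n(e⁻) = 2 × 0.006662 = 0.01332 mol
Q = 0.01332 × 96485 = 1285 C
t = 1285 / 0.796 = 1614 s = 26.9 min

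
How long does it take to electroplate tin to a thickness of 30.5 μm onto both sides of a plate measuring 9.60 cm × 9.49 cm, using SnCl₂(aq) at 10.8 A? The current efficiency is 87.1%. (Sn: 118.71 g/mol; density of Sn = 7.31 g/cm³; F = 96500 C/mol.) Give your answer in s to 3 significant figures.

702 s

Plated area = 2 × 9.60 × 9.49 = 182.2 cm²
Volume = 182.2 × 30.5×10⁻⁴ cm = 0.5557 cm³
m(Sn) = 0.5557 × 7.31 = 4.062 g
n(Sn) = 4.062 / 118.71 = 0.03422 mol; n(e⁻) = 2 × 0.03422 = 0.06844 mol
Q = 0.06844 × 96500 / 0.871 = 7583 C
t = 7583 / 10.8 = 702.1 s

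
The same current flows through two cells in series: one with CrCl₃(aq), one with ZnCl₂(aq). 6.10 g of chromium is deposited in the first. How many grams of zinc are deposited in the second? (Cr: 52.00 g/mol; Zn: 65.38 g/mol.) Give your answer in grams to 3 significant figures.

n(Cr) = 6.10 / 52.00 = 0.1173 mol
Cr³⁺ + 3e⁻ → Cr, so n(e⁻) = 3 × 0.1173 = 0.3519 mol
In series, the same 0.3519 mol of electrons flows through the second cell.
Zn²⁺ + 2e⁻ → Zn, so n(Zn) = 0.3519 / 2 = 0.1760 mol
m(Zn) = 0.1760 × 65.38 = 11.5 g

11.5 g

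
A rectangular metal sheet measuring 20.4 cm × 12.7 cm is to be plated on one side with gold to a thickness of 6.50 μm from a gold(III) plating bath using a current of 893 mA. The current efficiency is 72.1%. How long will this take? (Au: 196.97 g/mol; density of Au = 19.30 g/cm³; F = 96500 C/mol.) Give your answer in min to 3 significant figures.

124 min

Plated area = 20.4 × 12.7 = 259.1 cm²
Volume = 259.1 × 6.50×10⁻⁴ cm = 0.1684 cm³
m(Au) = 0.1684 × 19.30 = 3.250 g
n(Au) = 3.250 / 196.97 = 0.01650 mol; n(e⁻) = 3 × 0.01650 = 0.04950 mol
Q = 0.04950 × 96500 / 0.721 = 6625 C
t = 6625 / 0.893 = 7419 s = 124 min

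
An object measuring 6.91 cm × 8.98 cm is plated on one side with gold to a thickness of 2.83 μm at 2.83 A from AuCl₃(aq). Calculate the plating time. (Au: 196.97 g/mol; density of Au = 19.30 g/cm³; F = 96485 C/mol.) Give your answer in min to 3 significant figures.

2.93 min

Plated area = 6.91 × 8.98 = 62.05 cm²
Volume = 62.05 × 2.83×10⁻⁴ cm = 0.01756 cm³
m(Au) = 0.01756 × 19.30 = 0.3389 g
n(Au) = 0.3389 / 196.97 = 0.001721 mol; n(e⁻) = 3 × 0.001721 = 0.005163 mol
Q = 0.005163 × 96485 = 498.2 C
t = 498.2 / 2.83 = 176.0 s = 2.93 min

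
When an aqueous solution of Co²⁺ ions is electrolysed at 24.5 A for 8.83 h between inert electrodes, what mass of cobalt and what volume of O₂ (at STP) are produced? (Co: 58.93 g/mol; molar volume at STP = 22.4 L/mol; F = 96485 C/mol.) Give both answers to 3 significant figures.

238 g Co; 45.2 L O₂

Q = 24.5 × 31788 = 7.788×10^5 C; n(e⁻) = 7.788×10^5 / 96485 = 8.072 mol
Cathode: Co²⁺ + 2e⁻ → Co → n(Co) = 8.072/2 = 4.036 mol → 238 g
Anode: 2H₂O → O₂ + 4H⁺ + 4e⁻ → n(O₂) = 8.072/4 = 2.018 mol → 45.2 L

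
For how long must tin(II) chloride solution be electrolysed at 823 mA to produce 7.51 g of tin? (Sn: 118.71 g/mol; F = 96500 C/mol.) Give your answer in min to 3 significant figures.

247 min

n(Sn) = 7.51 / 118.71 = 0.06326 mol
Sn²⁺ + 2e⁻ → Sn, so n(e⁻) = 2 × 0.06326 = 0.1265 mol
Q = 0.1265 × 96500 = 12210 C
t = Q / I = 12210 / 0.823 = 14840 s = 247 min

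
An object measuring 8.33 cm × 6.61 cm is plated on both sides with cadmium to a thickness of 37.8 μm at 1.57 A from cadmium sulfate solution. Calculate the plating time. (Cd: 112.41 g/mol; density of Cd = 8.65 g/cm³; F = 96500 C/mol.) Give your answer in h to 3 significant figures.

Plated area = 2 × 8.33 × 6.61 = 110.1 cm²
Volume = 110.1 × 37.8×10⁻⁴ cm = 0.4162 cm³
m(Cd) = 0.4162 × 8.65 = 3.600 g
n(Cd) = 3.600 / 112.41 = 0.03203 mol; n(e⁻) = 2 × 0.03203 = 0.06406 mol
Q = 0.06406 × 96500 = 6182 C
t = 6182 / 1.57 = 3938 s = 1.09 h

1.09 h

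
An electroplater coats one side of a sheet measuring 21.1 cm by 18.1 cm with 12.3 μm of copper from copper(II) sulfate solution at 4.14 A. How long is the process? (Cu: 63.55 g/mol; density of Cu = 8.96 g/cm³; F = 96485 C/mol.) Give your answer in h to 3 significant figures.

0.858 h

Plated area = 21.1 × 18.1 = 381.9 cm²
Volume = 381.9 × 12.3×10⁻⁴ cm = 0.4697 cm³
m(Cu) = 0.4697 × 8.96 = 4.209 g
n(Cu) = 4.209 / 63.55 = 0.06623 mol; n(e⁻) = 2 × 0.06623 = 0.1325 mol
Q = 0.1325 × 96485 = 12780 C
t = 12780 / 4.14 = 3087 s = 0.858 h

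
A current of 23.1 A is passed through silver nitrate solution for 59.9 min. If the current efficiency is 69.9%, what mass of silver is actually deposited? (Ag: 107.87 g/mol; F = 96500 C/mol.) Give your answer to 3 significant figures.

64.9 g

Q = 23.1 × 3594 = 83020 C
n(e⁻) = 83020 / 96500 = 0.8603 mol
Ag⁺ + e⁻ → Ag, so theoretical m(Ag) = 0.8603 × 107.87 = 92.80 g
Actual mass = 69.9% × 92.80 = 64.9 g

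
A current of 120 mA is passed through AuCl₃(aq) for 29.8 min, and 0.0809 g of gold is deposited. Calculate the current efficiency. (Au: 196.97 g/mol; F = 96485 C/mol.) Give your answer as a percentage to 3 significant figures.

Q = 0.120 × 1788 = 214.6 C
n(e⁻) = 214.6 / 96485 = 0.002224 mol
Au³⁺ + 3e⁻ → Au, so theoretical n(Au) = 7.413×10^-4 mol → 0.1460 g
Efficiency = 0.0809 / 0.1460 = 0.5541 = 55.4%

55.4%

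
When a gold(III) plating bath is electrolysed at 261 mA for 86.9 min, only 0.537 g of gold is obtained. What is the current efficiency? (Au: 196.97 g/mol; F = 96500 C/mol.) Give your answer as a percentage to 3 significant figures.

Q = 0.261 × 5214 = 1361 C
n(e⁻) = 1361 / 96500 = 0.01410 mol
Au³⁺ + 3e⁻ → Au, so theoretical n(Au) = 0.004700 mol → 0.9258 g
Efficiency = 0.537 / 0.9258 = 0.5800 = 58.0%

58.0%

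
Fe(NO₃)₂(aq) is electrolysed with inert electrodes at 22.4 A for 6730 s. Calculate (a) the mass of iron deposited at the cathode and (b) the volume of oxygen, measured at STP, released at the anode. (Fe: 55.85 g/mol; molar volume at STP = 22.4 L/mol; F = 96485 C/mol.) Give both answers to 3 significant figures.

43.6 g Fe; 8.75 L O₂

Q = 22.4 × 6730 = 1.508×10^5 C; n(e⁻) = 1.508×10^5 / 96485 = 1.563 mol
Cathode: Fe²⁺ + 2e⁻ → Fe → n(Fe) = 1.563/2 = 0.7815 mol → 43.6 g
Anode: 2H₂O → O₂ + 4H⁺ + 4e⁻ → n(O₂) = 1.563/4 = 0.3908 mol → 8.75 L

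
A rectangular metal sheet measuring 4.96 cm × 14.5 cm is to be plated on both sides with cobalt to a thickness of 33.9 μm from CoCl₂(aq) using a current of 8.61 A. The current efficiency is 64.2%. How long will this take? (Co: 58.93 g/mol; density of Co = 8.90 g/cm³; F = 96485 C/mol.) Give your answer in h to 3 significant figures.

0.714 h

Plated area = 2 × 4.96 × 14.5 = 143.8 cm²
Volume = 143.8 × 33.9×10⁻⁴ cm = 0.4875 cm³
m(Co) = 0.4875 × 8.90 = 4.339 g
n(Co) = 4.339 / 58.93 = 0.07363 mol; n(e⁻) = 2 × 0.07363 = 0.1473 mol
Q = 0.1473 × 96485 / 0.642 = 22140 C
t = 22140 / 8.61 = 2571 s = 0.714 h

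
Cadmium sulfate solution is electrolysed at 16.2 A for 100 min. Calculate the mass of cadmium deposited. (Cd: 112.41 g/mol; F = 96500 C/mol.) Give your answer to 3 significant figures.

Charge passed = 16.2 × 6000 = 97200 C
n(e⁻) = 97200 / 96500 = 1.007 mol
Cd²⁺ + 2e⁻ → Cd, so n(Cd) = 1.007 / 2 = 0.5035 mol
m = 0.5035 × 112.41 = 56.6 g

56.6 g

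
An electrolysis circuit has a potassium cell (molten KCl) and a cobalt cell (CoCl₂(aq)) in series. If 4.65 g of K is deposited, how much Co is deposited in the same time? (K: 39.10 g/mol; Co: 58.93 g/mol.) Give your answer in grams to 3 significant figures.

3.50 g

n(K) = 4.65 / 39.10 = 0.1189 mol
K⁺ + e⁻ → K, so n(e⁻) = 0.1189 mol
In series, the same 0.1189 mol of electrons flows through the second cell.
Co²⁺ + 2e⁻ → Co, so n(Co) = 0.1189 / 2 = 0.05945 mol
m(Co) = 0.05945 × 58.93 = 3.50 g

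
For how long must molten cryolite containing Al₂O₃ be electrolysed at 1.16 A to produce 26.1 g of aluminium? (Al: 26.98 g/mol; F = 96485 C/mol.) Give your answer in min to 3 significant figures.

n(Al) = 26.1 / 26.98 = 0.9674 mol
Al³⁺ + 3e⁻ → Al, so n(e⁻) = 3 × 0.9674 = 2.902 mol
Q = 2.902 × 96485 = 2.800×10^5 C
t = Q / I = 2.800×10^5 / 1.16 = 2.414×10^5 s = 4020 min

4020 min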